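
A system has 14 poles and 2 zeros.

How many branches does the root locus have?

Root locus has n branches where n = number of poles = 14.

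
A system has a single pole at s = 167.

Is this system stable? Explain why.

Pole at s = 167 is in the right half-plane. Unstable.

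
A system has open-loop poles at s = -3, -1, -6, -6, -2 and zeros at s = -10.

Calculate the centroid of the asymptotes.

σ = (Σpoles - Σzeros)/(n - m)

σ = (Σpoles - Σzeros)/(n - m) = (-18 - (-10))/(5 - 1) = -8/4 = -2.0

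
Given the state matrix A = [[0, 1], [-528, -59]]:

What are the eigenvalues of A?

det(A - λI) = λ² - (-59)λ + 528 = (λ - (-48))(λ - (-11)). Eigenvalues: -48, -11.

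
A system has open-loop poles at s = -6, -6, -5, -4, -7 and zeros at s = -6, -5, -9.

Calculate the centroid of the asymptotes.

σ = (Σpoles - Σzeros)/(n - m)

σ = (Σpoles - Σzeros)/(n - m) = (-28 - (-20))/(5 - 3) = -8/2 = -4.0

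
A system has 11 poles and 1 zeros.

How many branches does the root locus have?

Root locus has n branches where n = number of poles = 11.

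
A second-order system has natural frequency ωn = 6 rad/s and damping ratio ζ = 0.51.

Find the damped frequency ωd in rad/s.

ωd = ωn√(1 - ζ²) = 6√(1 - 0.51²) = 5.16 rad/s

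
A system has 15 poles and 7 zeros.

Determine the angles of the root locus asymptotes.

n - m = 15 - 7 = 8. Angles: θk = (2k + 1)·180°/8 = 22.5°, 67.5°, 112.5°, 157.5°, 202.5°, 247.5°, 292.5°, 337.5°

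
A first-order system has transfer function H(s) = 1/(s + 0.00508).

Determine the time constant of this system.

For H(s) = 1/(s + 1/τ), the pole is at -1/τ = -0.00508, so τ = 1/0.00508 = 196.9 s.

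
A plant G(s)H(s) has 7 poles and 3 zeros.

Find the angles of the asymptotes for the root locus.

n - m = 7 - 3 = 4. Angles: θk = (2k + 1)·180°/4 = 45°, 135°, 225°, 315°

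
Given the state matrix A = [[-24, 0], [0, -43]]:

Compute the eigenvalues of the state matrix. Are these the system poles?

For diagonal matrix, eigenvalues are diagonal entries: λ₁ = -24, λ₂ = -43. Eigenvalues of A = system poles.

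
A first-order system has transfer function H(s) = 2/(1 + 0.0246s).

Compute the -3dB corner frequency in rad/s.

Corner frequency = 1/τ = 1/0.0246 = 40.65 rad/s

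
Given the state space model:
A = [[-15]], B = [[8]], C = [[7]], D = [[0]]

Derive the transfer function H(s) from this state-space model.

(sI - A)⁻¹ = 1/(s + 15). H(s) = 7 × 8/(s + 15) + 0 = 56/(s + 15).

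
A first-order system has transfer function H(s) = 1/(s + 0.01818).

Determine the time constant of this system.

For H(s) = 1/(s + 1/τ), the pole is at -1/τ = -0.01818, so τ = 1/0.01818 = 55.01 s.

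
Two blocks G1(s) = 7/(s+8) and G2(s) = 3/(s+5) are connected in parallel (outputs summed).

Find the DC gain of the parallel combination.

Parallel: G_eq = G1 + G2. DC gain = G1(0) + G2(0) = 7/8 + 3/5 = 0.875 + 0.6 = 1.475.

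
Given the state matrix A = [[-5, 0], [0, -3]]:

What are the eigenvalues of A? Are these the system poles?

For diagonal matrix, eigenvalues are diagonal entries: λ₁ = -5, λ₂ = -3. Eigenvalues of A = system poles.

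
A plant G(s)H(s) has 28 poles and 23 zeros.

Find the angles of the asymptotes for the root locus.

n - m = 28 - 23 = 5. Angles: θk = (2k + 1)·180°/5 = 36°, 108°, 180°, 252°, 324°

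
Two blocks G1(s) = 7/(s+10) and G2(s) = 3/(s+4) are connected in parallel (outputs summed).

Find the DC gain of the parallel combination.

Parallel: G_eq = G1 + G2. DC gain = G1(0) + G2(0) = 7/10 + 3/4 = 0.7 + 0.75 = 1.45.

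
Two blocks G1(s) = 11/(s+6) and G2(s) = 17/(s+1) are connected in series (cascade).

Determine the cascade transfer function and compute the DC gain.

Series: multiply transfer functions. G_eq = 11/(s+6) × 17/(s+1) = 187/((s+6)(s+1)). DC gain = 187/(6×1) = 31.1667.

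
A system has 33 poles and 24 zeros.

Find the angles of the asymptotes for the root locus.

n - m = 33 - 24 = 9. Angles: θk = (2k + 1)·180°/9 = 20°, 60°, 100°, 140°, 180°, 220°, 260°, 300°, 340°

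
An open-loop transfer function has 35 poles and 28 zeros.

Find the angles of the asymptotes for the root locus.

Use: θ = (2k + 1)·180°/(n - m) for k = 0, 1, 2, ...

n - m = 35 - 28 = 7. Angles: θk = (2k + 1)·180°/7 = 25.71°, 77.14°, 128.57°, 180°, 231.43°, 282.86°, 334.29°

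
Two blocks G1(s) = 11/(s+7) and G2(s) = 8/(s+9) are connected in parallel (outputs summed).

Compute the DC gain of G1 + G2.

Parallel: G_eq = G1 + G2. DC gain = G1(0) + G2(0) = 11/7 + 8/9 = 1.5714 + 0.8889 = 2.4603.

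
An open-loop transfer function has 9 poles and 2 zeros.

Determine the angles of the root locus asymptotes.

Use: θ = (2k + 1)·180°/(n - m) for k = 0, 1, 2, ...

n - m = 9 - 2 = 7. Angles: θk = (2k + 1)·180°/7 = 25.71°, 77.14°, 128.57°, 180°, 231.43°, 282.86°, 334.29°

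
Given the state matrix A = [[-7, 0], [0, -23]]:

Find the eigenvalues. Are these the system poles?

For diagonal matrix, eigenvalues are diagonal entries: λ₁ = -7, λ₂ = -23. Eigenvalues of A = system poles.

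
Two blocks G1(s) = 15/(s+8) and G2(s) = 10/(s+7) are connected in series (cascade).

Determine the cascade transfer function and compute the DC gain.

Series: multiply transfer functions. G_eq = 15/(s+8) × 10/(s+7) = 150/((s+8)(s+7)). DC gain = 150/(8×7) = 2.6786.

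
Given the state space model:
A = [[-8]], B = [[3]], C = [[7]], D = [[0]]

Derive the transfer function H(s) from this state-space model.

(sI - A)⁻¹ = 1/(s + 8). H(s) = 7 × 3/(s + 8) + 0 = 21/(s + 8).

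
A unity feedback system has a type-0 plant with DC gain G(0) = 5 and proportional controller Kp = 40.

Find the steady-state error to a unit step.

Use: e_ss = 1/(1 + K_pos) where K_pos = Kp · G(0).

K_pos = Kp · G(0) = 40 × 5 = 200. e_ss = 1/(1 + 200) = 0.0050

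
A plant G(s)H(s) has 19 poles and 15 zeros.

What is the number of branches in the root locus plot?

Root locus has n branches where n = number of poles = 19.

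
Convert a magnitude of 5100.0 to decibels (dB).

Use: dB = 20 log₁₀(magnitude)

dB = 20 log₁₀(5100.0) = 74.2 dB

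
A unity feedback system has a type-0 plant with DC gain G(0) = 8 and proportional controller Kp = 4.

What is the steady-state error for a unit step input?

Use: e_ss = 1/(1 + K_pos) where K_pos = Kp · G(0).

K_pos = Kp · G(0) = 4 × 8 = 32. e_ss = 1/(1 + 32) = 0.0303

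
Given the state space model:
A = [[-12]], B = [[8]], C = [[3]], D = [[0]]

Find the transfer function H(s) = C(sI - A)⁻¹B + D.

(sI - A)⁻¹ = 1/(s + 12). H(s) = 3 × 8/(s + 12) + 0 = 24/(s + 12).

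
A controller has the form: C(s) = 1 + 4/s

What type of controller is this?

This is a Proportional-Integral (PI) controller.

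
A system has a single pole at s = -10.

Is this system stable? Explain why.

Pole at s = -10 is in the left half-plane. Stable.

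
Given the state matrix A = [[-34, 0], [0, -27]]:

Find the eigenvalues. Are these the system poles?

For diagonal matrix, eigenvalues are diagonal entries: λ₁ = -34, λ₂ = -27. Eigenvalues of A = system poles.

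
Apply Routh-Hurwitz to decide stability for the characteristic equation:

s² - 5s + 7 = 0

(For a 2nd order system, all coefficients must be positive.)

Coefficients: 1, -5, 7. b=-5 not positive, so system is unstable.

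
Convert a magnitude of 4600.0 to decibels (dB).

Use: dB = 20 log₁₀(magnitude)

dB = 20 log₁₀(4600.0) = 73.3 dB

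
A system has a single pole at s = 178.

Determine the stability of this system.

Pole at s = 178 is in the right half-plane. Unstable.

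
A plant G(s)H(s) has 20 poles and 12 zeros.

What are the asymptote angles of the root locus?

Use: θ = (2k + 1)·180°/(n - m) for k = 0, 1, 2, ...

n - m = 20 - 12 = 8. Angles: θk = (2k + 1)·180°/8 = 22.5°, 67.5°, 112.5°, 157.5°, 202.5°, 247.5°, 292.5°, 337.5°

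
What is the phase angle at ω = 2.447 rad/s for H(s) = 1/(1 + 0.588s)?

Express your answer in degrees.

Phase = -arctan(ωτ) = -arctan(2.447 × 0.588) = -55.2°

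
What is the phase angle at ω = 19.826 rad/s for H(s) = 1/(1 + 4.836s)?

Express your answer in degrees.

Phase = -arctan(ωτ) = -arctan(19.826 × 4.836) = -89.4°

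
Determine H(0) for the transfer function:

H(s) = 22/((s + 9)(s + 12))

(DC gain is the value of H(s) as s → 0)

DC gain = H(0) = 22/(9 × 12) = 22/108 = 0.2037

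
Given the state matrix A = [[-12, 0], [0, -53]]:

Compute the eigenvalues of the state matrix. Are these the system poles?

For diagonal matrix, eigenvalues are diagonal entries: λ₁ = -12, λ₂ = -53. Eigenvalues of A = system poles.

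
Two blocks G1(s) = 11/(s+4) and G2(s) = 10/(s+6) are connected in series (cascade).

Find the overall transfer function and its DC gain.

Series: multiply transfer functions. G_eq = 11/(s+4) × 10/(s+6) = 110/((s+4)(s+6)). DC gain = 110/(4×6) = 4.5833.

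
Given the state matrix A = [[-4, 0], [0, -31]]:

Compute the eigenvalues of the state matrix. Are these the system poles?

For diagonal matrix, eigenvalues are diagonal entries: λ₁ = -4, λ₂ = -31. Eigenvalues of A = system poles.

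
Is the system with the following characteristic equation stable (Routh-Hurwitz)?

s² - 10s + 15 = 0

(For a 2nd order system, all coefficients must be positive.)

Coefficients: 1, -10, 15. b=-10 not positive, so system is unstable.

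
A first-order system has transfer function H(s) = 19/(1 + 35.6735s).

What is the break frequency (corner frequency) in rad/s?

Corner frequency = 1/τ = 1/35.6735 = 0.028 rad/s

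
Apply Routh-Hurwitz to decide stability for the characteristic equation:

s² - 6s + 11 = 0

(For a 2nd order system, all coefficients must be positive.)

Coefficients: 1, -6, 11. b=-6 not positive, so system is unstable.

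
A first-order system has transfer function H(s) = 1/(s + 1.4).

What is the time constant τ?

For H(s) = 1/(s + 1/τ), the pole is at -1/τ = -1.4, so τ = 1/1.4 = 0.7143 s.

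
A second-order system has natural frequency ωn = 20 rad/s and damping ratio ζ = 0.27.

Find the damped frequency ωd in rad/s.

ωd = ωn√(1 - ζ²) = 20√(1 - 0.27²) = 19.26 rad/s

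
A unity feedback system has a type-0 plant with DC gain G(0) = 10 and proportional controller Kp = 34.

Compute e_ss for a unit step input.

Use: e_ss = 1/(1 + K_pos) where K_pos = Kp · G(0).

K_pos = Kp · G(0) = 34 × 10 = 340. e_ss = 1/(1 + 340) = 0.0029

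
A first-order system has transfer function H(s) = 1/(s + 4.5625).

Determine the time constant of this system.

For H(s) = 1/(s + 1/τ), the pole is at -1/τ = -4.5625, so τ = 1/4.5625 = 0.2192 s.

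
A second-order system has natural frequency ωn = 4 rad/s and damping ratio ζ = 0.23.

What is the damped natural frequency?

ωd = ωn√(1 - ζ²) = 4√(1 - 0.23²) = 3.89 rad/s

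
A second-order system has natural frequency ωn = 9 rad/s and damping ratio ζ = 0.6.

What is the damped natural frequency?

ωd = ωn√(1 - ζ²) = 9√(1 - 0.6²) = 7.2 rad/s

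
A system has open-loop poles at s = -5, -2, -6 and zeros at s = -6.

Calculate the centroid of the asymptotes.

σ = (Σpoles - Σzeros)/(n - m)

σ = (Σpoles - Σzeros)/(n - m) = (-13 - (-6))/(3 - 1) = -7/2 = -3.5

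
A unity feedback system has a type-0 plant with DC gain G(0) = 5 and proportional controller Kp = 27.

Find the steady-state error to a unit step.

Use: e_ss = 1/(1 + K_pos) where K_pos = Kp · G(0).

K_pos = Kp · G(0) = 27 × 5 = 135. e_ss = 1/(1 + 135) = 0.0074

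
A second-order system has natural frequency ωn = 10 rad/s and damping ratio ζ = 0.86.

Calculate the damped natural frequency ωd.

ωd = ωn√(1 - ζ²) = 10√(1 - 0.86²) = 5.1 rad/s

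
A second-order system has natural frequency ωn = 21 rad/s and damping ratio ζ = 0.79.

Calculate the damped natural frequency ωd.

ωd = ωn√(1 - ζ²) = 21√(1 - 0.79²) = 12.88 rad/s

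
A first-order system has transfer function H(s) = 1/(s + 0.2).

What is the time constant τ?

For H(s) = 1/(s + 1/τ), the pole is at -1/τ = -0.2, so τ = 1/0.2 = 5 s.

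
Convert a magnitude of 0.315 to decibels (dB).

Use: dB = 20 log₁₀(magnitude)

dB = 20 log₁₀(0.315) = -10.0 dB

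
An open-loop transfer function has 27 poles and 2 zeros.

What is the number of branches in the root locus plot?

Root locus has n branches where n = number of poles = 27.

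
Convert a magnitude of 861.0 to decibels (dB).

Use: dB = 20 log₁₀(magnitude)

dB = 20 log₁₀(861.0) = 58.7 dB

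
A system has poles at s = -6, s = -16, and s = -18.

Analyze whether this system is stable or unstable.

All poles are in the left half-plane. System is stable.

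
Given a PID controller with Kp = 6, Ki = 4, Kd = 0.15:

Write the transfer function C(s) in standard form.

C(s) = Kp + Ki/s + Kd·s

Substituting values: C(s) = 6 + 4/s + 0.15s = (0.15s² + 6s + 4)/s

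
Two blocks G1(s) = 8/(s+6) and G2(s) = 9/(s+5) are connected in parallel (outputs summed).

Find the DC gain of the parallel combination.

Parallel: G_eq = G1 + G2. DC gain = G1(0) + G2(0) = 8/6 + 9/5 = 1.3333 + 1.8 = 3.1333.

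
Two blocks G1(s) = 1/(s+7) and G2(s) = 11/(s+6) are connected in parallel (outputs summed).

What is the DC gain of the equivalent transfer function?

Parallel: G_eq = G1 + G2. DC gain = G1(0) + G2(0) = 1/7 + 11/6 = 0.1429 + 1.8333 = 1.9762.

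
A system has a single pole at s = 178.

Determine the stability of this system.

Pole at s = 178 is in the right half-plane. Unstable.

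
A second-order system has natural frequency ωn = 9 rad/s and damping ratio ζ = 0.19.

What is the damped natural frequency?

ωd = ωn√(1 - ζ²) = 9√(1 - 0.19²) = 8.84 rad/s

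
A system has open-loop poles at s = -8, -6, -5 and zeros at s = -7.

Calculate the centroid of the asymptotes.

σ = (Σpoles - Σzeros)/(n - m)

σ = (Σpoles - Σzeros)/(n - m) = (-19 - (-7))/(3 - 1) = -12/2 = -6.0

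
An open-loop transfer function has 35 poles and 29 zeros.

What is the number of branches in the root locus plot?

Root locus has n branches where n = number of poles = 35.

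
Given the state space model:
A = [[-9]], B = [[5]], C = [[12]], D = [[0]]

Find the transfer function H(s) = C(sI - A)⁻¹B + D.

(sI - A)⁻¹ = 1/(s + 9). H(s) = 12 × 5/(s + 9) + 0 = 60/(s + 9).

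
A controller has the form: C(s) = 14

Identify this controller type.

This is a Proportional (P) controller.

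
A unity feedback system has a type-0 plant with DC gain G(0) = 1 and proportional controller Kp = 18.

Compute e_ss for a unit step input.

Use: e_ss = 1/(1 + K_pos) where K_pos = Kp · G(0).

K_pos = Kp · G(0) = 18 × 1 = 18. e_ss = 1/(1 + 18) = 0.0526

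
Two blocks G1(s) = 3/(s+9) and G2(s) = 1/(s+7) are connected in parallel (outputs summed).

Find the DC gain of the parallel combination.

Parallel: G_eq = G1 + G2. DC gain = G1(0) + G2(0) = 3/9 + 1/7 = 0.3333 + 0.1429 = 0.4762.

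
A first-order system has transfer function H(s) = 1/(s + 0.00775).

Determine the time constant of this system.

For H(s) = 1/(s + 1/τ), the pole is at -1/τ = -0.00775, so τ = 1/0.00775 = 129 s.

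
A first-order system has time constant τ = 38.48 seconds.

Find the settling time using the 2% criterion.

For first-order system, 2% settling time ≈ 4τ = 4 × 38.48 = 153.92 s.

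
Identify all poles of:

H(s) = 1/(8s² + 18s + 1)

Discriminant = 18² - 4×8×1 = 324 - 32 = 292 > 0, so two distinct real poles. Using quadratic formula: s = (-18 ± √292)/(2×8) = (-18 ± √292)/16, with √292 ≈ 17.0880. s₁ ≈ -0.0570, s₂ ≈ -2.1930. Poles: s₁ = -0.0570, s₂ = -2.1930.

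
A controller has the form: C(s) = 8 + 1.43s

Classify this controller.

This is a Proportional-Derivative (PD) controller.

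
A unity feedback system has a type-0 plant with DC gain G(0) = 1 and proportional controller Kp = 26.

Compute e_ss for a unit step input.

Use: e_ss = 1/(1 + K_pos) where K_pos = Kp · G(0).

K_pos = Kp · G(0) = 26 × 1 = 26. e_ss = 1/(1 + 26) = 0.0370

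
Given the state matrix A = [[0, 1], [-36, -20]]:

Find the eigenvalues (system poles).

det(A - λI) = λ² - (-20)λ + 36 = (λ - (-18))(λ - (-2)). Eigenvalues: -18, -2.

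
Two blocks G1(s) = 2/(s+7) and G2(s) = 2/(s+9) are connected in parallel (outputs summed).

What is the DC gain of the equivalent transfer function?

Parallel: G_eq = G1 + G2. DC gain = G1(0) + G2(0) = 2/7 + 2/9 = 0.2857 + 0.2222 = 0.5079.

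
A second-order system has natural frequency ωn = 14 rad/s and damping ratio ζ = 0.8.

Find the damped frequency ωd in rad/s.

ωd = ωn√(1 - ζ²) = 14√(1 - 0.8²) = 8.4 rad/s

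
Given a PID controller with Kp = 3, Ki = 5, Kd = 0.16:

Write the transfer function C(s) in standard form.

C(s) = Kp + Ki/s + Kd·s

Substituting values: C(s) = 3 + 5/s + 0.16s = (0.16s² + 3s + 5)/s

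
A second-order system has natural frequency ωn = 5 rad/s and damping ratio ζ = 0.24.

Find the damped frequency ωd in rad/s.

ωd = ωn√(1 - ζ²) = 5√(1 - 0.24²) = 4.85 rad/s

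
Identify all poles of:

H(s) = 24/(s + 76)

Pole is where denominator = 0: s + 76 = 0, so s = -76.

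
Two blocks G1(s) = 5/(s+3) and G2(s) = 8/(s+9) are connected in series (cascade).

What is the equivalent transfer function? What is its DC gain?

Series: multiply transfer functions. G_eq = 5/(s+3) × 8/(s+9) = 40/((s+3)(s+9)). DC gain = 40/(3×9) = 1.4815.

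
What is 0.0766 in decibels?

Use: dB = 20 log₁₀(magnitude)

dB = 20 log₁₀(0.0766) = -22.3 dB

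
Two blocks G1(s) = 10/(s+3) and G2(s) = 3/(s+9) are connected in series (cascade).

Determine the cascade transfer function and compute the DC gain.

Series: multiply transfer functions. G_eq = 10/(s+3) × 3/(s+9) = 30/((s+3)(s+9)). DC gain = 30/(3×9) = 1.1111.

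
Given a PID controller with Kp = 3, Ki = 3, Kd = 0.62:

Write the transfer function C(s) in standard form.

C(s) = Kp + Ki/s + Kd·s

Substituting values: C(s) = 3 + 3/s + 0.62s = (0.62s² + 3s + 3)/s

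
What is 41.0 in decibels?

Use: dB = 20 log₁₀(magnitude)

dB = 20 log₁₀(41.0) = 32.3 dB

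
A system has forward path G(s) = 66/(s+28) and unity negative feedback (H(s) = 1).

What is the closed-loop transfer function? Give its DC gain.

T(s) = G/(1+GH) = [66/(s+28)] / [1 + 66/(s+28)] = 66/(s+28+66) = 66/(s+94). DC gain = 66/94 = 0.7021.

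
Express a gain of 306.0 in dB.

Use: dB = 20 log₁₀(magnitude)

dB = 20 log₁₀(306.0) = 49.7 dB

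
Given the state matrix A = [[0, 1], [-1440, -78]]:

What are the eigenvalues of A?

det(A - λI) = λ² - (-78)λ + 1440 = (λ - (-48))(λ - (-30)). Eigenvalues: -48, -30.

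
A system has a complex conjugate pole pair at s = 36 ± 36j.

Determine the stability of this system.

Real part of poles is 36 (> 0, right half-plane). Unstable.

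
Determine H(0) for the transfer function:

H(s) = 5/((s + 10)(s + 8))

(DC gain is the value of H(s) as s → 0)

DC gain = H(0) = 5/(10 × 8) = 5/80 = 0.0625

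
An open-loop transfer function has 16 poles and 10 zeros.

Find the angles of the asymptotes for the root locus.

n - m = 16 - 10 = 6. Angles: θk = (2k + 1)·180°/6 = 30°, 90°, 150°, 210°, 270°, 330°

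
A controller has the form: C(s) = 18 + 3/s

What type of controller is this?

This is a Proportional-Integral (PI) controller.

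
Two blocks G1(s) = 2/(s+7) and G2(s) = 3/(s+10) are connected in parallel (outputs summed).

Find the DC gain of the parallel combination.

Parallel: G_eq = G1 + G2. DC gain = G1(0) + G2(0) = 2/7 + 3/10 = 0.2857 + 0.3 = 0.5857.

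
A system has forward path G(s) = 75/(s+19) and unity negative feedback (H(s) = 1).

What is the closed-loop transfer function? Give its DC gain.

T(s) = G/(1+GH) = [75/(s+19)] / [1 + 75/(s+19)] = 75/(s+19+75) = 75/(s+94). DC gain = 75/94 = 0.7979.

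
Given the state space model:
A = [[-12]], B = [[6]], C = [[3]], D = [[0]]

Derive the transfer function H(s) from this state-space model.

(sI - A)⁻¹ = 1/(s + 12). H(s) = 3 × 6/(s + 12) + 0 = 18/(s + 12).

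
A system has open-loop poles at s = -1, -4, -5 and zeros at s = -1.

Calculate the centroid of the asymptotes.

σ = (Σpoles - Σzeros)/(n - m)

σ = (Σpoles - Σzeros)/(n - m) = (-10 - (-1))/(3 - 1) = -9/2 = -4.5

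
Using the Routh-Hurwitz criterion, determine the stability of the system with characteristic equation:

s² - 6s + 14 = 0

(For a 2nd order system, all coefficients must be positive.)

Coefficients: 1, -6, 14. b=-6 not positive, so system is unstable.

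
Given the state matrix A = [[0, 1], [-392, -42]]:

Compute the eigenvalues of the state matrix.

det(A - λI) = λ² - (-42)λ + 392 = (λ - (-14))(λ - (-28)). Eigenvalues: -14, -28.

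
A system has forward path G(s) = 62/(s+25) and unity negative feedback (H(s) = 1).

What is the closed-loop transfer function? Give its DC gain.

T(s) = G/(1+GH) = [62/(s+25)] / [1 + 62/(s+25)] = 62/(s+25+62) = 62/(s+87). DC gain = 62/87 = 0.7126.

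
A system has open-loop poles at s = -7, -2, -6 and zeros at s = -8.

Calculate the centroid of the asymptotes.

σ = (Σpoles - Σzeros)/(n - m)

σ = (Σpoles - Σzeros)/(n - m) = (-15 - (-8))/(3 - 1) = -7/2 = -3.5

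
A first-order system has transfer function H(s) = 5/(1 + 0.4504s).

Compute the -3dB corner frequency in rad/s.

Corner frequency = 1/τ = 1/0.4504 = 2.22 rad/s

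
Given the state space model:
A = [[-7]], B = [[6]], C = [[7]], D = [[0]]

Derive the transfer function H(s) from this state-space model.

(sI - A)⁻¹ = 1/(s + 7). H(s) = 7 × 6/(s + 7) + 0 = 42/(s + 7).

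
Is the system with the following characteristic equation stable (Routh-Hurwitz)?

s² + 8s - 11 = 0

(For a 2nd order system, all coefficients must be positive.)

Coefficients: 1, 8, -11. c=-11 not positive, so system is unstable.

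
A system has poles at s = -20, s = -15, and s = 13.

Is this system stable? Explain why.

Pole(s) at s = 13 are not in the left half-plane. System is unstable.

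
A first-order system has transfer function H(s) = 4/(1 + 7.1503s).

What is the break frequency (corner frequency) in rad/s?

Corner frequency = 1/τ = 1/7.1503 = 0.14 rad/s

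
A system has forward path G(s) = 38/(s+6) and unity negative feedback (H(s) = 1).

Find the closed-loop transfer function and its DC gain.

T(s) = G/(1+GH) = [38/(s+6)] / [1 + 38/(s+6)] = 38/(s+6+38) = 38/(s+44). DC gain = 38/44 = 0.8636.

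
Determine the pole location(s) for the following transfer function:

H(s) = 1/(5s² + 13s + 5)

Discriminant = 13² - 4×5×5 = 169 - 100 = 69 > 0, so two distinct real poles. Using quadratic formula: s = (-13 ± √69)/(2×5) = (-13 ± √69)/10, with √69 ≈ 8.3066. s₁ ≈ -0.4693, s₂ ≈ -2.1307. Poles: s₁ = -0.4693, s₂ = -2.1307.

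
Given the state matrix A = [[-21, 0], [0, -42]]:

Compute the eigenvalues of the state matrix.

For diagonal matrix, eigenvalues are diagonal entries: λ₁ = -21, λ₂ = -42.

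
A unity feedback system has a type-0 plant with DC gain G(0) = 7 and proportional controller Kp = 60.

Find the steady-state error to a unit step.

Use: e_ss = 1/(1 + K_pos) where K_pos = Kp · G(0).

K_pos = Kp · G(0) = 60 × 7 = 420. e_ss = 1/(1 + 420) = 0.0024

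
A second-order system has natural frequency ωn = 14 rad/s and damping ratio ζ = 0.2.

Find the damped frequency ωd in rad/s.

ωd = ωn√(1 - ζ²) = 14√(1 - 0.2²) = 13.72 rad/s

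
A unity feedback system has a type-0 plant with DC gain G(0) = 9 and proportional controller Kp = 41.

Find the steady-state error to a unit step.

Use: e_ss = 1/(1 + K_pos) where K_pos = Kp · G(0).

K_pos = Kp · G(0) = 41 × 9 = 369. e_ss = 1/(1 + 369) = 0.0027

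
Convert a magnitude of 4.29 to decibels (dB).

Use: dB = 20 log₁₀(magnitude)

dB = 20 log₁₀(4.29) = 12.6 dB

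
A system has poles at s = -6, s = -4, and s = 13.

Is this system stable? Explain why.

Pole(s) at s = 13 are not in the left half-plane. System is unstable.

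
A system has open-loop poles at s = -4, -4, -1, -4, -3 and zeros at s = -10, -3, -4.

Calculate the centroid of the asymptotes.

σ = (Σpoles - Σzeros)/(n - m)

σ = (Σpoles - Σzeros)/(n - m) = (-16 - (-17))/(5 - 3) = 1/2 = 0.5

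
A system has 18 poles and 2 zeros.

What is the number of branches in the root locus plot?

Root locus has n branches where n = number of poles = 18.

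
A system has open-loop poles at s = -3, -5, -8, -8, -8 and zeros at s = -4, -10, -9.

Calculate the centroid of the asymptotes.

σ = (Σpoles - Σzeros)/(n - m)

σ = (Σpoles - Σzeros)/(n - m) = (-32 - (-23))/(5 - 3) = -9/2 = -4.5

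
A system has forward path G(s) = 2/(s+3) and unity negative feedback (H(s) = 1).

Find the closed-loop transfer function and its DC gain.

T(s) = G/(1+GH) = [2/(s+3)] / [1 + 2/(s+3)] = 2/(s+3+2) = 2/(s+5). DC gain = 2/5 = 0.4.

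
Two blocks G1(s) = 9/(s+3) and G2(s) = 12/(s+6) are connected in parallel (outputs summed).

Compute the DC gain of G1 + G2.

Parallel: G_eq = G1 + G2. DC gain = G1(0) + G2(0) = 9/3 + 12/6 = 3 + 2 = 5.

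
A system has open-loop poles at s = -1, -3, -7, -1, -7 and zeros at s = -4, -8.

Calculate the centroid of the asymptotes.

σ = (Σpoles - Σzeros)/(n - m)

σ = (Σpoles - Σzeros)/(n - m) = (-19 - (-12))/(5 - 2) = -7/3 = -2.33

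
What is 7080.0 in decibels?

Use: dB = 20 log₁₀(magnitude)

dB = 20 log₁₀(7080.0) = 77.0 dB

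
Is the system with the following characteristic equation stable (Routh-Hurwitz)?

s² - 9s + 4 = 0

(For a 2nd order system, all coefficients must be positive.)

Coefficients: 1, -9, 4. b=-9 not positive, so system is unstable.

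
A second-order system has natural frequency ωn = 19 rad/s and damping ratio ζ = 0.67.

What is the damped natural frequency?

ωd = ωn√(1 - ζ²) = 19√(1 - 0.67²) = 14.1 rad/s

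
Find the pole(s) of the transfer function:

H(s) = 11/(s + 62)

Pole is where denominator = 0: s + 62 = 0, so s = -62.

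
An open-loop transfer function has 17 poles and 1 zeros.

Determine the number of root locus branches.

Root locus has n branches where n = number of poles = 17.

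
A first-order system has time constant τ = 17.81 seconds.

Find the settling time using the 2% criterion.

For first-order system, 2% settling time ≈ 4τ = 4 × 17.81 = 71.24 s.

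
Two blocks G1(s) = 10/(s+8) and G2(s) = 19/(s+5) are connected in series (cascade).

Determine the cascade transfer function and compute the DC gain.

Series: multiply transfer functions. G_eq = 10/(s+8) × 19/(s+5) = 190/((s+8)(s+5)). DC gain = 190/(8×5) = 4.75.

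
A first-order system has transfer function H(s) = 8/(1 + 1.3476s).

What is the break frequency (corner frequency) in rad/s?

Corner frequency = 1/τ = 1/1.3476 = 0.742 rad/s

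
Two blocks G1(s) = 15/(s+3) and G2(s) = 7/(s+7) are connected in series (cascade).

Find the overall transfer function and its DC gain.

Series: multiply transfer functions. G_eq = 15/(s+3) × 7/(s+7) = 105/((s+3)(s+7)). DC gain = 105/(3×7) = 5.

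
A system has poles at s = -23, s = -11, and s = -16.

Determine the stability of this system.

All poles are in the left half-plane. System is stable.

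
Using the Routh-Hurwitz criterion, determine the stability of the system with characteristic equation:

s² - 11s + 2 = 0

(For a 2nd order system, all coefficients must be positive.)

Coefficients: 1, -11, 2. b=-11 not positive, so system is unstable.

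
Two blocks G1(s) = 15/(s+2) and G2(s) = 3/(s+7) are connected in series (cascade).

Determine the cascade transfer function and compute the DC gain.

Series: multiply transfer functions. G_eq = 15/(s+2) × 3/(s+7) = 45/((s+2)(s+7)). DC gain = 45/(2×7) = 3.2143.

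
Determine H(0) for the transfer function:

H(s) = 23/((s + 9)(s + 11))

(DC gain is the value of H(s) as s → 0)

DC gain = H(0) = 23/(9 × 11) = 23/99 = 0.2323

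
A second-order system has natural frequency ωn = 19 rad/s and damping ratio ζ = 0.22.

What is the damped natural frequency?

ωd = ωn√(1 - ζ²) = 19√(1 - 0.22²) = 18.53 rad/s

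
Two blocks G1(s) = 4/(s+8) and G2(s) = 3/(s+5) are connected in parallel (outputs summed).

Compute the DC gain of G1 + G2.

Parallel: G_eq = G1 + G2. DC gain = G1(0) + G2(0) = 4/8 + 3/5 = 0.5 + 0.6 = 1.1.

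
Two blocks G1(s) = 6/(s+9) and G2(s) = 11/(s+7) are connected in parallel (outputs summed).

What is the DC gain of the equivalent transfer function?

Parallel: G_eq = G1 + G2. DC gain = G1(0) + G2(0) = 6/9 + 11/7 = 0.6667 + 1.5714 = 2.2381.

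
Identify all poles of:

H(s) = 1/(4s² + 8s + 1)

Discriminant = 8² - 4×4×1 = 64 - 16 = 48 > 0, so two distinct real poles. Using quadratic formula: s = (-8 ± √48)/(2×4) = (-8 ± √48)/8, with √48 ≈ 6.9282. s₁ ≈ -0.1340, s₂ ≈ -1.8660. Poles: s₁ = -0.1340, s₂ = -1.8660.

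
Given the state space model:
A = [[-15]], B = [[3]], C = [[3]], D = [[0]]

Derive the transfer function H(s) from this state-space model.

(sI - A)⁻¹ = 1/(s + 15). H(s) = 3 × 3/(s + 15) + 0 = 9/(s + 15).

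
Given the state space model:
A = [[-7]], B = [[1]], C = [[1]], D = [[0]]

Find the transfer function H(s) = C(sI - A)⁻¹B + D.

(sI - A)⁻¹ = 1/(s + 7). H(s) = 1 × 1/(s + 7) + 0 = 1/(s + 7).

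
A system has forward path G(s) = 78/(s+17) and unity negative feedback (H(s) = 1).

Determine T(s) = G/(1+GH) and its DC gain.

T(s) = G/(1+GH) = [78/(s+17)] / [1 + 78/(s+17)] = 78/(s+17+78) = 78/(s+95). DC gain = 78/95 = 0.8211.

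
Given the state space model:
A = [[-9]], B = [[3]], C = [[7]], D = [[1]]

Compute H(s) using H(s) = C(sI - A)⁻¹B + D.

(sI - A)⁻¹ = 1/(s + 9). H(s) = 7×3/(s + 9) + 1 = (s + 30)/(s + 9).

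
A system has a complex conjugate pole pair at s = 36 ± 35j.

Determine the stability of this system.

Real part of poles is 36 (> 0, right half-plane). Unstable.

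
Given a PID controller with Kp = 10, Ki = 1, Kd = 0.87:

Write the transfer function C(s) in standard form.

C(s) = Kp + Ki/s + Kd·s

Substituting values: C(s) = 10 + 1/s + 0.87s = (0.87s² + 10s + 1)/s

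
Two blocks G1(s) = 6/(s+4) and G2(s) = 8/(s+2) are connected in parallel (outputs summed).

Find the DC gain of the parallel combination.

Parallel: G_eq = G1 + G2. DC gain = G1(0) + G2(0) = 6/4 + 8/2 = 1.5 + 4 = 5.5.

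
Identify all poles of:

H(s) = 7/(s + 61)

Pole is where denominator = 0: s + 61 = 0, so s = -61.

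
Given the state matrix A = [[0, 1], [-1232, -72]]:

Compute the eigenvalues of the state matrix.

det(A - λI) = λ² - (-72)λ + 1232 = (λ - (-44))(λ - (-28)). Eigenvalues: -44, -28.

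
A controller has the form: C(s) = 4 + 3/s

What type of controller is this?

This is a Proportional-Integral (PI) controller.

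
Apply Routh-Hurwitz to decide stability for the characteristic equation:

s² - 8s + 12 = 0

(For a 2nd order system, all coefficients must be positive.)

Coefficients: 1, -8, 12. b=-8 not positive, so system is unstable.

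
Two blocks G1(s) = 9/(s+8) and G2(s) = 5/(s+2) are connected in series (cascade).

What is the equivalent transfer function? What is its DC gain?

Series: multiply transfer functions. G_eq = 9/(s+8) × 5/(s+2) = 45/((s+8)(s+2)). DC gain = 45/(8×2) = 2.8125.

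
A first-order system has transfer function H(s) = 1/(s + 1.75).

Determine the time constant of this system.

For H(s) = 1/(s + 1/τ), the pole is at -1/τ = -1.75, so τ = 1/1.75 = 0.5714 s.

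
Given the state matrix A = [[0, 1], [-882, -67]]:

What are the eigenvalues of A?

det(A - λI) = λ² - (-67)λ + 882 = (λ - (-49))(λ - (-18)). Eigenvalues: -49, -18.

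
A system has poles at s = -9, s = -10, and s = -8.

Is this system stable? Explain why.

All poles are in the left half-plane. System is stable.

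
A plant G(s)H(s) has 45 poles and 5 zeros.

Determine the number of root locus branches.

Root locus has n branches where n = number of poles = 45.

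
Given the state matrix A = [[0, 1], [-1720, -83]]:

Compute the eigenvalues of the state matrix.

det(A - λI) = λ² - (-83)λ + 1720 = (λ - (-43))(λ - (-40)). Eigenvalues: -43, -40.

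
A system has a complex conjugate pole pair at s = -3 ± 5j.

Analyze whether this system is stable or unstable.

Real part of poles is -3 (< 0, left half-plane). Stable.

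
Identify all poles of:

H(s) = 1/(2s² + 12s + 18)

Discriminant = 12² - 4×2×18 = 144 - 144 = 0, so there is a repeated real pole at s = -12/(2×2) = -12/4 = -3. Pole: s = -3 (repeated, multiplicity 2).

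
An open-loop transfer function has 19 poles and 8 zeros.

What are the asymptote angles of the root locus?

n - m = 19 - 8 = 11. Angles: θk = (2k + 1)·180°/11 = 16.36°, 49.09°, 81.82°, 114.55°, 147.27°, 180°, 212.73°, 245.45°, 278.18°, 310.91°, 343.64°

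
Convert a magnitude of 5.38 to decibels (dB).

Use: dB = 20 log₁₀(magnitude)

dB = 20 log₁₀(5.38) = 14.6 dB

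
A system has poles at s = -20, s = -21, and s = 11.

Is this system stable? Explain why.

Pole(s) at s = 11 are not in the left half-plane. System is unstable.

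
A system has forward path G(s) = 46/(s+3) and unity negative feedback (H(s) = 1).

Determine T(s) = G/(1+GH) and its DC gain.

T(s) = G/(1+GH) = [46/(s+3)] / [1 + 46/(s+3)] = 46/(s+3+46) = 46/(s+49). DC gain = 46/49 = 0.9388.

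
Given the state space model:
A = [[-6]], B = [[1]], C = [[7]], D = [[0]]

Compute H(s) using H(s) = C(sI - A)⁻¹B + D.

(sI - A)⁻¹ = 1/(s + 6). H(s) = 7 × 1/(s + 6) + 0 = 7/(s + 6).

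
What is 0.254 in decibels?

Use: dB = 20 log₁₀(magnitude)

dB = 20 log₁₀(0.254) = -11.9 dB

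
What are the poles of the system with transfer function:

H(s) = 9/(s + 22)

Pole is where denominator = 0: s + 22 = 0, so s = -22.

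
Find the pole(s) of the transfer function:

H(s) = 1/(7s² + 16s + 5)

Discriminant = 16² - 4×7×5 = 256 - 140 = 116 > 0, so two distinct real poles. Using quadratic formula: s = (-16 ± √116)/(2×7) = (-16 ± √116)/14, with √116 ≈ 10.7703. s₁ ≈ -0.3735, s₂ ≈ -1.9122. Poles: s₁ = -0.3735, s₂ = -1.9122.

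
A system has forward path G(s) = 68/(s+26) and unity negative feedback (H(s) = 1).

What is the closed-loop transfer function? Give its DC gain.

T(s) = G/(1+GH) = [68/(s+26)] / [1 + 68/(s+26)] = 68/(s+26+68) = 68/(s+94). DC gain = 68/94 = 0.7234.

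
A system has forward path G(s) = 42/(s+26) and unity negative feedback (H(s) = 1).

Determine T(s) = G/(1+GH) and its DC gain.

T(s) = G/(1+GH) = [42/(s+26)] / [1 + 42/(s+26)] = 42/(s+26+42) = 42/(s+68). DC gain = 42/68 = 0.6176.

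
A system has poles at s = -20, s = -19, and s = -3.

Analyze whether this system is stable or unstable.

All poles are in the left half-plane. System is stable.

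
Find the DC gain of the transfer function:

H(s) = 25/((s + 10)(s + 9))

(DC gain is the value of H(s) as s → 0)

DC gain = H(0) = 25/(10 × 9) = 25/90 = 0.2778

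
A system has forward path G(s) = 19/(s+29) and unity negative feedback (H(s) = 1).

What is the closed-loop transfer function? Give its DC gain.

T(s) = G/(1+GH) = [19/(s+29)] / [1 + 19/(s+29)] = 19/(s+29+19) = 19/(s+48). DC gain = 19/48 = 0.3958.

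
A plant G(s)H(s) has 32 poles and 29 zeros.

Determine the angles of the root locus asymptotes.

n - m = 32 - 29 = 3. Angles: θk = (2k + 1)·180°/3 = 60°, 180°, 300°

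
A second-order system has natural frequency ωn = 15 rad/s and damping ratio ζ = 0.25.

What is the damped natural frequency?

ωd = ωn√(1 - ζ²) = 15√(1 - 0.25²) = 14.52 rad/s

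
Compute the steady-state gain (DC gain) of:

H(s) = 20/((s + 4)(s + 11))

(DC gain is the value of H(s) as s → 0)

DC gain = H(0) = 20/(4 × 11) = 20/44 = 0.4545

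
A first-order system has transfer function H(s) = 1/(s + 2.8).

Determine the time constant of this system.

For H(s) = 1/(s + 1/τ), the pole is at -1/τ = -2.8, so τ = 1/2.8 = 0.3571 s.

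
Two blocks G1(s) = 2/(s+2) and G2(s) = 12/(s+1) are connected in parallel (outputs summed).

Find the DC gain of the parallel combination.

Parallel: G_eq = G1 + G2. DC gain = G1(0) + G2(0) = 2/2 + 12/1 = 1 + 12 = 13.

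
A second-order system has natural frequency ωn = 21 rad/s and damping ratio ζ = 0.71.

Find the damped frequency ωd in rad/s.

ωd = ωn√(1 - ζ²) = 21√(1 - 0.71²) = 14.79 rad/s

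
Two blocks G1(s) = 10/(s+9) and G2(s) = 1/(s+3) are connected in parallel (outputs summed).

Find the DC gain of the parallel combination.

Parallel: G_eq = G1 + G2. DC gain = G1(0) + G2(0) = 10/9 + 1/3 = 1.1111 + 0.3333 = 1.4444.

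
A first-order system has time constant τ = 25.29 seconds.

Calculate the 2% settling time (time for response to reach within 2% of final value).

For first-order system, 2% settling time ≈ 4τ = 4 × 25.29 = 101.16 s.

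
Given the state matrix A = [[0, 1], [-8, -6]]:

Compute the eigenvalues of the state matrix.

det(A - λI) = λ² - (-6)λ + 8 = (λ - (-2))(λ - (-4)). Eigenvalues: -2, -4.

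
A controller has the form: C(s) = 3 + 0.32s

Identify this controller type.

This is a Proportional-Derivative (PD) controller.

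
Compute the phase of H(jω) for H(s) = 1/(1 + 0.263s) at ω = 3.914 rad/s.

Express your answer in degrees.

Phase = -arctan(ωτ) = -arctan(3.914 × 0.263) = -45.8°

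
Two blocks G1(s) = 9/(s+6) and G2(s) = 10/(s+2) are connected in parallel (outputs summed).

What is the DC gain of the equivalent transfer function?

Parallel: G_eq = G1 + G2. DC gain = G1(0) + G2(0) = 9/6 + 10/2 = 1.5 + 5 = 6.5.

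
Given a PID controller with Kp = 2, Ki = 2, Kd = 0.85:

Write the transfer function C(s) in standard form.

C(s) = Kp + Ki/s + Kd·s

Substituting values: C(s) = 2 + 2/s + 0.85s = (0.85s² + 2s + 2)/s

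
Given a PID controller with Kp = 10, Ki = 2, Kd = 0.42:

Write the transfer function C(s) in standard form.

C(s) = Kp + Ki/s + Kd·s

Substituting values: C(s) = 10 + 2/s + 0.42s = (0.42s² + 10s + 2)/s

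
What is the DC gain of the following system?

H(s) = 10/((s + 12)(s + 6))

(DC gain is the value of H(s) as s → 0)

DC gain = H(0) = 10/(12 × 6) = 10/72 = 0.1389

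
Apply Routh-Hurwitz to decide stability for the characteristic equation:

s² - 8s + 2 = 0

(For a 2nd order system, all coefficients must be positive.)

Coefficients: 1, -8, 2. b=-8 not positive, so system is unstable.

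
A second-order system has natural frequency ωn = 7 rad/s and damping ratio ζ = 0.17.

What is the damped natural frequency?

ωd = ωn√(1 - ζ²) = 7√(1 - 0.17²) = 6.9 rad/s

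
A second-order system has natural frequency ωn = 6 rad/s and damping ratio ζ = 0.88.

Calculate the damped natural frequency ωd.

ωd = ωn√(1 - ζ²) = 6√(1 - 0.88²) = 2.85 rad/s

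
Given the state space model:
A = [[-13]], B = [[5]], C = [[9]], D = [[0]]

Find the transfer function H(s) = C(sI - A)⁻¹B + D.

(sI - A)⁻¹ = 1/(s + 13). H(s) = 9 × 5/(s + 13) + 0 = 45/(s + 13).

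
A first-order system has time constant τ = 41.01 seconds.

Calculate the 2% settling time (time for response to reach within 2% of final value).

For first-order system, 2% settling time ≈ 4τ = 4 × 41.01 = 164.04 s.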